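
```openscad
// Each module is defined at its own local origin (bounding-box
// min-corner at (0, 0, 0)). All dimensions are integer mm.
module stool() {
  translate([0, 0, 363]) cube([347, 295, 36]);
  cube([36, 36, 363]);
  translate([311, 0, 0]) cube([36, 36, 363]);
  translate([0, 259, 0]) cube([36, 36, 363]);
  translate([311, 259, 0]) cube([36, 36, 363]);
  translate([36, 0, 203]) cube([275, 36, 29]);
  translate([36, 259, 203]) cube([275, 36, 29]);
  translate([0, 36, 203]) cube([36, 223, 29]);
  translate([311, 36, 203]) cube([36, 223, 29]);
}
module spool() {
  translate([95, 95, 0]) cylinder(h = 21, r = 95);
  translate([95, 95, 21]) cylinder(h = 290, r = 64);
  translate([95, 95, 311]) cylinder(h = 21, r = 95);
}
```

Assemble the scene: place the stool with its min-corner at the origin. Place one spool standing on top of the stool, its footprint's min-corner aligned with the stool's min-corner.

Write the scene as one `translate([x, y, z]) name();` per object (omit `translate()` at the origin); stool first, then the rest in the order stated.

stool();
translate([0, 0, 399]) spool();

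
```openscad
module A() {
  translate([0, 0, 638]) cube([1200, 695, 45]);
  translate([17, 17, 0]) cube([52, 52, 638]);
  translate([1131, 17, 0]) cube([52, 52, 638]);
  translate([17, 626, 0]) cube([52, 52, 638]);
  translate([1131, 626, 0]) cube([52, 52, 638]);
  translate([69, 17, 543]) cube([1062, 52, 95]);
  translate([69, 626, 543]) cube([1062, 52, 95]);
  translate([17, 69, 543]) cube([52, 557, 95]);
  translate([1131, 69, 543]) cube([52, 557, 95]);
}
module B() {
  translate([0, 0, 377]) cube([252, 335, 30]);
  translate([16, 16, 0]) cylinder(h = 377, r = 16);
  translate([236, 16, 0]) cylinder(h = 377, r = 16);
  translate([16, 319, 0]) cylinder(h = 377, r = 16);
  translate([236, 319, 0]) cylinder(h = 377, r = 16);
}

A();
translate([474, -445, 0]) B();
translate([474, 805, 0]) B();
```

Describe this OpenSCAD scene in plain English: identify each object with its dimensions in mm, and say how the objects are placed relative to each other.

A is a rectangular dining table. The top is 1200×695×45 mm with its upper surface at z = 683 mm. It stands on four 52×52 mm square legs, each inset 17 mm from the nearest pair of top edges, running from the floor to the underside of the top. Four apron rails, 52 mm thick and 95 mm tall, run between adjacent legs with their top edges flush with the underside of the top and their outer faces flush with the legs' outer faces.

B is a four-legged stool. The seat is 252×335 mm, 30 mm thick, top at z = 407 mm. It stands on four round legs, each 32 mm in diameter, from z = 0 to the seat underside, each leg's axis is inset half a diameter from the nearest pair of seat edges (so the leg's bounding box is flush with the corner).

Two stools sit around the table at the −y, +y sides.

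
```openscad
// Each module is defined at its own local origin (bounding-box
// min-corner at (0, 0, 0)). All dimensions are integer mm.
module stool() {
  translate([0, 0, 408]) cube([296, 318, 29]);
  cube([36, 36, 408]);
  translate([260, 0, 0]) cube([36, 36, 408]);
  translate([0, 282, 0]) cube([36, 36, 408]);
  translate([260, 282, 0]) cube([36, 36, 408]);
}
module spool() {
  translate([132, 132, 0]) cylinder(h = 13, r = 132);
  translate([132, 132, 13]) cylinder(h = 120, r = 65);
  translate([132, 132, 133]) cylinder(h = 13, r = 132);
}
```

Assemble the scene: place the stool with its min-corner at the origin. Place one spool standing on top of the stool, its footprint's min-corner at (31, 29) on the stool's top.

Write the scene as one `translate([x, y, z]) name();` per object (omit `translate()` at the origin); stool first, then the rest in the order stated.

stool();
translate([31, 29, 437]) spool();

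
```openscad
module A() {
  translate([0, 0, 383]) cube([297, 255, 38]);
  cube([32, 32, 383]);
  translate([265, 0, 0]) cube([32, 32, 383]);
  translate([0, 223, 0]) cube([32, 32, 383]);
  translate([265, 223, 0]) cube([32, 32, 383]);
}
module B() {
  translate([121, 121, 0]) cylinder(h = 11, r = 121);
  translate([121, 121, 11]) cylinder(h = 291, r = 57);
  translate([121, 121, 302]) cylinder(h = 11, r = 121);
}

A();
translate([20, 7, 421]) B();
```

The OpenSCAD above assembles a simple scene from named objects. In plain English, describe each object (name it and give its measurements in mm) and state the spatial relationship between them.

A is a simple wooden stool: a rectangular seat 297 mm (x) by 255 mm (y), 38 mm thick, top face at z = 421 mm, on four square legs, each 32×32 mm in cross-section. The legs rest on z = 0, each flush with a corner of the seat.

B is a spool: two coaxial disc flanges of radius 121 mm and thickness 11 mm, joined by a core cylinder of radius 57 mm and height 291 mm. The lower flange rests on z = 0 and the three cylinders share a vertical axis.

The spool is on top of the stool.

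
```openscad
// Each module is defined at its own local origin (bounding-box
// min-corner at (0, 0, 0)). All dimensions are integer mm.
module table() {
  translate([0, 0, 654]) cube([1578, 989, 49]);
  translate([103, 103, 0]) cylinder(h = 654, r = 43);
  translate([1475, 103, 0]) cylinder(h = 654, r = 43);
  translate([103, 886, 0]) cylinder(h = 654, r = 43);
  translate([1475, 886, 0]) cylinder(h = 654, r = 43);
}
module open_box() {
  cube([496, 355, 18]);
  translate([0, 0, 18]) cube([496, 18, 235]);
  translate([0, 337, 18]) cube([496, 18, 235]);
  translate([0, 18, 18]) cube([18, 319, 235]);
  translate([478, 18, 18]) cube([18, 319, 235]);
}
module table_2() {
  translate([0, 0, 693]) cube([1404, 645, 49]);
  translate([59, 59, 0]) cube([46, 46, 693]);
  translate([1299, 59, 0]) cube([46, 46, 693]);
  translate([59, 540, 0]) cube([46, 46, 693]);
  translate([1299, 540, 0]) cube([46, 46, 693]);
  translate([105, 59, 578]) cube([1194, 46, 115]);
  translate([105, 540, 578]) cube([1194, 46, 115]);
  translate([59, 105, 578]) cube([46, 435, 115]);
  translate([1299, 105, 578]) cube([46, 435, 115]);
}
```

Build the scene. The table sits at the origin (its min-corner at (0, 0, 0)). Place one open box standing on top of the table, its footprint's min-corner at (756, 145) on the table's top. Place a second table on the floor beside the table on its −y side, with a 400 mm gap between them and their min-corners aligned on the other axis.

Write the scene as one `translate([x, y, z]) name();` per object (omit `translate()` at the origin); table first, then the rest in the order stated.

table();
translate([756, 145, 703]) open_box();
translate([0, -1045, 0]) table_2();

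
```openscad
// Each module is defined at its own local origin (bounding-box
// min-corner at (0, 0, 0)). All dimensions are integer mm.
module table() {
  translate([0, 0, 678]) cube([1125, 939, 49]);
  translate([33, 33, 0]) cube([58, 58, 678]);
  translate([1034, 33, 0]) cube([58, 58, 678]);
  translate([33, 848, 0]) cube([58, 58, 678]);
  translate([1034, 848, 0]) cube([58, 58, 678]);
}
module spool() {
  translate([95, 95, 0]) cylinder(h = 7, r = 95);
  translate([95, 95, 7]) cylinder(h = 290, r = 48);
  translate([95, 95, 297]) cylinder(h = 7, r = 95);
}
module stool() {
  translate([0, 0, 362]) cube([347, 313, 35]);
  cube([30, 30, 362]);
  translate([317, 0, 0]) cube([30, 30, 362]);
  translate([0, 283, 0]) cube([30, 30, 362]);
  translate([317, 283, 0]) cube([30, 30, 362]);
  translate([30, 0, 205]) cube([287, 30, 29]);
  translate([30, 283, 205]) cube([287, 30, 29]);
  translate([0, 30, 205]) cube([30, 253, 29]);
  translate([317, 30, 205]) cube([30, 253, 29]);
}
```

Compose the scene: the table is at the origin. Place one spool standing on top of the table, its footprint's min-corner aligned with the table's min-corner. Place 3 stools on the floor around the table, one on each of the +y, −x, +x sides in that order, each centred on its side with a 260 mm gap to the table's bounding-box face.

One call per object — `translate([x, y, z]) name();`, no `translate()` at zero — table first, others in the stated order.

table();
translate([0, 0, 727]) spool();
translate([389, 1199, 0]) stool();
translate([-607, 313, 0]) stool();
translate([1385, 313, 0]) stool();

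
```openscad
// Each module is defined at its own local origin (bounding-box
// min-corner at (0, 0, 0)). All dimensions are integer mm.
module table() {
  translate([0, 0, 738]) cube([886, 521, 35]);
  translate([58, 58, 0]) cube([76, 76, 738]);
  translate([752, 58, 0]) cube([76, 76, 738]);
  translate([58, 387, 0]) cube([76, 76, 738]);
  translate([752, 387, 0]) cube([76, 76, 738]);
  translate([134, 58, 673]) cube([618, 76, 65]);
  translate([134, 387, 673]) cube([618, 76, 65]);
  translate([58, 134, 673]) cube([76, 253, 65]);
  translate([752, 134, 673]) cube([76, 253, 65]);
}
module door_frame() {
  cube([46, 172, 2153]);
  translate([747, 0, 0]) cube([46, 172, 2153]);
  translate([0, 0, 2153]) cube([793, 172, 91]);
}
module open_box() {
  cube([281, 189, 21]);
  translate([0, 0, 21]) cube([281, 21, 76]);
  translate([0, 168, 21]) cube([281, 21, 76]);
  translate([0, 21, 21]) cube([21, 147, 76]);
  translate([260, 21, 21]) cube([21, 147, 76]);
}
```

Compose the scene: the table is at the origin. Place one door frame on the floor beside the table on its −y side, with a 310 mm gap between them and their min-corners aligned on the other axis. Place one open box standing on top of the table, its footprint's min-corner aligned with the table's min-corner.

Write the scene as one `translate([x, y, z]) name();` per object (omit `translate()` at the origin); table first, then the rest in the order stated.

table();
translate([0, -482, 0]) door_frame();
translate([0, 0, 773]) open_box();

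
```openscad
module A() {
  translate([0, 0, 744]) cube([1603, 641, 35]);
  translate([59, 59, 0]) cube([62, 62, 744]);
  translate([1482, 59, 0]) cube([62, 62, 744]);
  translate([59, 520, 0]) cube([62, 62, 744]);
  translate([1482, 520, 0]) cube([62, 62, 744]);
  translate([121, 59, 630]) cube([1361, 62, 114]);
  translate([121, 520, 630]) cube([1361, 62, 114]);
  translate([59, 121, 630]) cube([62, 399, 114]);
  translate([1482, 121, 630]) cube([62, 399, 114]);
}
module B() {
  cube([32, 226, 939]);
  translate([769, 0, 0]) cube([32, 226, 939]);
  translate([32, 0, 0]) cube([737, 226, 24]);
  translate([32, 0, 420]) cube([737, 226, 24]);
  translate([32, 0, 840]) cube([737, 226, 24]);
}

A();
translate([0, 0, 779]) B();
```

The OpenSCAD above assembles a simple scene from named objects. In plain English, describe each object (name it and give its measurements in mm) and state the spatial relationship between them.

A is a table: top 1603 mm (x) × 641 mm (y), 35 mm thick, upper face at z = 779 mm, on four 62×62 mm square legs, each inset 59 mm from the nearest pair of top edges, running from z = 0 to the bottom of the top. Four apron rails, 62 mm thick and 114 mm tall, run between adjacent legs with their top edges flush with the underside of the top and their outer faces flush with the legs' outer faces.

B is an open bookshelf. Two side panels, each 32 mm thick, 226 mm deep and 939 mm tall, stand 801 mm apart (outside-to-outside). Between them sit 3 shelves, each 24 mm thick and 226 mm deep, spanning the full gap between the sides. The bottom shelf rests on the floor (its underside at z = 0) and the clear gap between one shelf's top and the next shelf's underside is 396 mm.

The bookshelf is on top of the table.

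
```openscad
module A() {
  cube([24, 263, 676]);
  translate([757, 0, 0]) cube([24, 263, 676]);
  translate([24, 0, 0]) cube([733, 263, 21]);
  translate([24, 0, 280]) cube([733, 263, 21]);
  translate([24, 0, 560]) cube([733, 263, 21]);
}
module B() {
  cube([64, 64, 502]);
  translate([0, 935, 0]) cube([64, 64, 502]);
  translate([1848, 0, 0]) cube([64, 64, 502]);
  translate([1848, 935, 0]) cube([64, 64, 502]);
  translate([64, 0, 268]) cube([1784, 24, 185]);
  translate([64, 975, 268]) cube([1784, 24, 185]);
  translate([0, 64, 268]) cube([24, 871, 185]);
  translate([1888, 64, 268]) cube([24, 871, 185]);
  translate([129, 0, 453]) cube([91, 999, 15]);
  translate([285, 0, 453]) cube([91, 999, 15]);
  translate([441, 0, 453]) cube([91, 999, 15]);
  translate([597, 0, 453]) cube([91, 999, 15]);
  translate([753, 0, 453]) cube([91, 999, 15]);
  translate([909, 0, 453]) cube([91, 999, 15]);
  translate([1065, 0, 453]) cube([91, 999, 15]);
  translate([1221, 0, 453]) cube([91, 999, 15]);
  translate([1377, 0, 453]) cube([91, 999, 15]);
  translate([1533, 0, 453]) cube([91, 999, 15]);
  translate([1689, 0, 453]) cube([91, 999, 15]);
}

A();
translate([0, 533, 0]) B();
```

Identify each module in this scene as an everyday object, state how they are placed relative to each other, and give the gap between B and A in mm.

The bed frame's nearest face is 270 mm from the bookshelf's +y face.

A is a bookshelf. B is a bed frame. The bed frame is on the floor beside the bookshelf on its +y side. The gap between the bed frame and the bookshelf is 270 mm.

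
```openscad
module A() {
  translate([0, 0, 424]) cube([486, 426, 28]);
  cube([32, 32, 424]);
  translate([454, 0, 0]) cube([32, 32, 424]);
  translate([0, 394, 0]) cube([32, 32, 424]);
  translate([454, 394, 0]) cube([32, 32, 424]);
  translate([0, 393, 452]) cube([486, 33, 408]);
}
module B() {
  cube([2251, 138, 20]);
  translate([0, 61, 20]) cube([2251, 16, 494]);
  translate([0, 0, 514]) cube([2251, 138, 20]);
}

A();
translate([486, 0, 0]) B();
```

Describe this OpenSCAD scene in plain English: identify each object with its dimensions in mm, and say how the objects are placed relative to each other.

A is a chair. The seat is a 486×426×28 mm slab with its top at z = 452 mm, on four 32×32 mm corner legs (flush with the seat edges, standing on z = 0). A flat backrest 33 mm thick, 408 mm tall, spans the full seat width and rises from the seat top along its +y edge, rear face flush with the rear of the seat.

B is an I-beam lying along x, 2251 mm long. Overall section height 534 mm. Two flanges 138 mm wide (y) and 20 mm thick, one on the floor and one at the top; a web 16 mm thick runs between them, centred on the flange width.

The I-beam is against the chair's +x side, with their −y faces flush.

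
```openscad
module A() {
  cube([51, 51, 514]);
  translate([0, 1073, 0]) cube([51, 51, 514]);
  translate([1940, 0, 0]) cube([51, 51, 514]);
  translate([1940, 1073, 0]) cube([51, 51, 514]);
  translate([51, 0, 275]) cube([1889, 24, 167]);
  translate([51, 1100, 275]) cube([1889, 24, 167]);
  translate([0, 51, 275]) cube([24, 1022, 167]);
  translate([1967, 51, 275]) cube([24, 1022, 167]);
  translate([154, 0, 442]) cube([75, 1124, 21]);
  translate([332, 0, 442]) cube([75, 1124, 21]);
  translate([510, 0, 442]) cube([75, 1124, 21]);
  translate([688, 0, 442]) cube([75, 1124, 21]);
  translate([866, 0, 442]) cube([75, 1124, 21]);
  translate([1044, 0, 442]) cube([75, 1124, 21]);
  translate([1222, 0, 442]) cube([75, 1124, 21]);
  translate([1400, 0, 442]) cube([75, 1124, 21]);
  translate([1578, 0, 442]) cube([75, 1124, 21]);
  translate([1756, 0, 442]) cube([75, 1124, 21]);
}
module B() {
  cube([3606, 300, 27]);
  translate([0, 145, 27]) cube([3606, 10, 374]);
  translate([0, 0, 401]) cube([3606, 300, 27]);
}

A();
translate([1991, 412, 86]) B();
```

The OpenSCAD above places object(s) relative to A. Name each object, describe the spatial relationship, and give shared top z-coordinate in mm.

Both tops at z = 514 mm.

A is a bed frame. B is an I-beam. The I-beam is beside the bed frame with their tops flush at z = 514. The shared top z-coordinate is 514 mm.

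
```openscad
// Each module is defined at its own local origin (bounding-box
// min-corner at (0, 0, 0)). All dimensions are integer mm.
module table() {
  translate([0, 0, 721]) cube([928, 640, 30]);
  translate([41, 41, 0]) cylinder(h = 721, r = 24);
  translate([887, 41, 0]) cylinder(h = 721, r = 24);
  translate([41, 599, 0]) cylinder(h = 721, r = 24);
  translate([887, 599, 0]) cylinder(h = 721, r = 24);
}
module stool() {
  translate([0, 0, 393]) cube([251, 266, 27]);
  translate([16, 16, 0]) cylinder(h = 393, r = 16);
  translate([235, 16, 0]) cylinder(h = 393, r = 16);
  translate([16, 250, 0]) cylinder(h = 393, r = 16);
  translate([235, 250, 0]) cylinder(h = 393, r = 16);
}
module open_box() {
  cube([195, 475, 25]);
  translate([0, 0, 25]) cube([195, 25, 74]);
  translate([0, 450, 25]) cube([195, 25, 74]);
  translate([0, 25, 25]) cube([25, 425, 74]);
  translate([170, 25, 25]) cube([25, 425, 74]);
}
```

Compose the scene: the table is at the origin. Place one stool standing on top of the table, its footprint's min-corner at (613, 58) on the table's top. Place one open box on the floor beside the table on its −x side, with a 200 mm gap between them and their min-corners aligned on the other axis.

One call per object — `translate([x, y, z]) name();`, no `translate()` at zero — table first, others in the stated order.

table();
translate([613, 58, 751]) stool();
translate([-395, 0, 0]) open_box();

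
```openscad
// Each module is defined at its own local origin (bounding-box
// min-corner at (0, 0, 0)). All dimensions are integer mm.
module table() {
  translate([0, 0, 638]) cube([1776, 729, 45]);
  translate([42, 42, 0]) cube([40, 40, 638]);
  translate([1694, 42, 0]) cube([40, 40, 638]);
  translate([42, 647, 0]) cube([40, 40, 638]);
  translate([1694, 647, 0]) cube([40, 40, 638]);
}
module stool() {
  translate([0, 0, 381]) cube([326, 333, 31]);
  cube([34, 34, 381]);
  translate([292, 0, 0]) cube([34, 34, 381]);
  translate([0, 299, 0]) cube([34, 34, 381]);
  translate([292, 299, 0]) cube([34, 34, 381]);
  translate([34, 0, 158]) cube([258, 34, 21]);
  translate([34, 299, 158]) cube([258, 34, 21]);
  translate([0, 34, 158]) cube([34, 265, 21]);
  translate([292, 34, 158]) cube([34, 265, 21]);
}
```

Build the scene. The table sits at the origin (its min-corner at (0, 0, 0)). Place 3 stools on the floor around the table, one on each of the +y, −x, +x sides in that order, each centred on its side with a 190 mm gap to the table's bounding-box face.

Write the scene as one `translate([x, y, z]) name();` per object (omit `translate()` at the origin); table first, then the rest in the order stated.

table();
translate([725, 919, 0]) stool();
translate([-516, 198, 0]) stool();
translate([1966, 198, 0]) stool();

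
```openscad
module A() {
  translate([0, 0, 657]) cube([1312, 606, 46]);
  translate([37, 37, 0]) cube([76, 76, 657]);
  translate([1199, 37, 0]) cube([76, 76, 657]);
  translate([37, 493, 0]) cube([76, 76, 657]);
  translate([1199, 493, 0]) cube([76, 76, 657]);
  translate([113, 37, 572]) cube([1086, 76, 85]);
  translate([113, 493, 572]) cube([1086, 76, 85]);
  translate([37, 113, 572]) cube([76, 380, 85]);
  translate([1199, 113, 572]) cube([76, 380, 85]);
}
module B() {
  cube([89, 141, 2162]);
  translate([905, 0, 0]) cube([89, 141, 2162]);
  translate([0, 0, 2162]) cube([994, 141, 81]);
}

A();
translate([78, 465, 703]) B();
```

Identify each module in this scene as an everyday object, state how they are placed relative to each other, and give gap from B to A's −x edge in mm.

A is a table. B is a door frame. The door frame is on top of the table. The gap from the door frame to the table's −x edge is 78 mm.

The door frame's min-x is at 78; the table's min-x is 0; gap = 78 mm.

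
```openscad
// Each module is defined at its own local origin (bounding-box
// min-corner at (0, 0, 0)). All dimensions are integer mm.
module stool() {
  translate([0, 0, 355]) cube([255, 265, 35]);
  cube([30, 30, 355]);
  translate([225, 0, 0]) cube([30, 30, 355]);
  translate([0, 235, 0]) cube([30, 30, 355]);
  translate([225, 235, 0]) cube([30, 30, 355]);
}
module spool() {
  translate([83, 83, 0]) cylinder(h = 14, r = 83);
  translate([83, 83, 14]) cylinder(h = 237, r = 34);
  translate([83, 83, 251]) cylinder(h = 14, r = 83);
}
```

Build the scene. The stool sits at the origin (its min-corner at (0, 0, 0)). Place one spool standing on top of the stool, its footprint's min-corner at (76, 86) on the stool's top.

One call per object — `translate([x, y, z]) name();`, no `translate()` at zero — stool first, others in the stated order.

stool();
translate([76, 86, 390]) spool();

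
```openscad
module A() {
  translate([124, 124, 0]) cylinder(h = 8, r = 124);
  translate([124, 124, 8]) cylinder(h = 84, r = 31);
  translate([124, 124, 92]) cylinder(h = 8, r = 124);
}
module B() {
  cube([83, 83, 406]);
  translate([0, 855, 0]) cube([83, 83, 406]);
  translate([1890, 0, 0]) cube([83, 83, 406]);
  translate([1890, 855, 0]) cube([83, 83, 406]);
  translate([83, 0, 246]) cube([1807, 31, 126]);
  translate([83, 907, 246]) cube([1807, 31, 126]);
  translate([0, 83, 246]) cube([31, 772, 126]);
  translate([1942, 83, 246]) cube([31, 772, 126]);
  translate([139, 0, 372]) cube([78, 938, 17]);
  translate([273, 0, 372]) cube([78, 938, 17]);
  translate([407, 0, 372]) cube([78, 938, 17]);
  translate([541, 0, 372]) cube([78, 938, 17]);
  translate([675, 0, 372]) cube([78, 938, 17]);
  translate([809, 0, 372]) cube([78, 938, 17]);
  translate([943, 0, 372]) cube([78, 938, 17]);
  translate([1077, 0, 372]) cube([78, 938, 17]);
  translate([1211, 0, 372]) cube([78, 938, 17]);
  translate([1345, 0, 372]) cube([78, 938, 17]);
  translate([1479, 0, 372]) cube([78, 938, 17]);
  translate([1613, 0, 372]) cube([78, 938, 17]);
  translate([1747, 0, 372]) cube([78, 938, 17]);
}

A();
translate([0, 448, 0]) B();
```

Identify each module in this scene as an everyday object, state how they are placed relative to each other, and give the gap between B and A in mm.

The bed frame's nearest face is 200 mm from the spool's +y face.

A is a spool. B is a bed frame. The bed frame is on the floor beside the spool on its +y side. The gap between the bed frame and the spool is 200 mm.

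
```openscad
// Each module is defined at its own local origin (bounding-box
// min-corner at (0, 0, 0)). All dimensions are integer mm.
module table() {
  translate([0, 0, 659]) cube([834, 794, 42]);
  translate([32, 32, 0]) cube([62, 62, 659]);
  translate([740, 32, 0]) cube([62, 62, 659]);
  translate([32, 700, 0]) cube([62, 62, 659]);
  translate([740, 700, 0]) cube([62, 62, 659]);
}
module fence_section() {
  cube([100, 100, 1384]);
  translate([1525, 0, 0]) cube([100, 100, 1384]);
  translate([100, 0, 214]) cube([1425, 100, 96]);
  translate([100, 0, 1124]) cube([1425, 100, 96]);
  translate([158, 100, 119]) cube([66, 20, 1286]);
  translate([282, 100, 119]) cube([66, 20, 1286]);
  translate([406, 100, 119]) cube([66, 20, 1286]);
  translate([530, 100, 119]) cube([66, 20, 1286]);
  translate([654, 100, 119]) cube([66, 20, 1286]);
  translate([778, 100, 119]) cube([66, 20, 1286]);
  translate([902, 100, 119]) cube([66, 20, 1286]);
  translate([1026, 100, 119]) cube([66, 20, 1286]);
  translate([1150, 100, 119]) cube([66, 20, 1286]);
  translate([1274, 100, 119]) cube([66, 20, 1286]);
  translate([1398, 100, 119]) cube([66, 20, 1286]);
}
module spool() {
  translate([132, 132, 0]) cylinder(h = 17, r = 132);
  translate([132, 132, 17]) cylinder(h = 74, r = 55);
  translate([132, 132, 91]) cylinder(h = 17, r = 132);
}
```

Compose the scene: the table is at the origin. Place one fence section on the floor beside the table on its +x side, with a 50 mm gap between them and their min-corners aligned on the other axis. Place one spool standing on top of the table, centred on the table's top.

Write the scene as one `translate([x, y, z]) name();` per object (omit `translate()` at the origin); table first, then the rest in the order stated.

table();
translate([884, 0, 0]) fence_section();
translate([285, 265, 701]) spool();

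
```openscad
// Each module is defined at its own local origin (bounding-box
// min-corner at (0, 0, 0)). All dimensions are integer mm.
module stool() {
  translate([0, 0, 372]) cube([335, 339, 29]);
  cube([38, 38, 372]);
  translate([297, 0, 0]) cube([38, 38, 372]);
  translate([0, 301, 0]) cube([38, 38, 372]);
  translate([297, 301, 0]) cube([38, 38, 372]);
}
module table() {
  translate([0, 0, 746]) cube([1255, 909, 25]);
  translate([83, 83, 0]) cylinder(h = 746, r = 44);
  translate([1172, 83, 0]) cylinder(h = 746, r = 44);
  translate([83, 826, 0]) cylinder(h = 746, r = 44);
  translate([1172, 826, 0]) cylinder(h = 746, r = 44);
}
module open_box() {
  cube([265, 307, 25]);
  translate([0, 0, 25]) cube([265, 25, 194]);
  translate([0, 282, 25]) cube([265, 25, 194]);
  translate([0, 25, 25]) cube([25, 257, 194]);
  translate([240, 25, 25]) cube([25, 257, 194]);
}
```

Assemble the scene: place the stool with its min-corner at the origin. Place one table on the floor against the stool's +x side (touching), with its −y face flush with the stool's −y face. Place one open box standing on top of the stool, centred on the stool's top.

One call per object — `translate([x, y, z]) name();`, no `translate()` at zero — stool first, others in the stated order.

stool();
translate([335, 0, 0]) table();
translate([35, 16, 401]) open_box();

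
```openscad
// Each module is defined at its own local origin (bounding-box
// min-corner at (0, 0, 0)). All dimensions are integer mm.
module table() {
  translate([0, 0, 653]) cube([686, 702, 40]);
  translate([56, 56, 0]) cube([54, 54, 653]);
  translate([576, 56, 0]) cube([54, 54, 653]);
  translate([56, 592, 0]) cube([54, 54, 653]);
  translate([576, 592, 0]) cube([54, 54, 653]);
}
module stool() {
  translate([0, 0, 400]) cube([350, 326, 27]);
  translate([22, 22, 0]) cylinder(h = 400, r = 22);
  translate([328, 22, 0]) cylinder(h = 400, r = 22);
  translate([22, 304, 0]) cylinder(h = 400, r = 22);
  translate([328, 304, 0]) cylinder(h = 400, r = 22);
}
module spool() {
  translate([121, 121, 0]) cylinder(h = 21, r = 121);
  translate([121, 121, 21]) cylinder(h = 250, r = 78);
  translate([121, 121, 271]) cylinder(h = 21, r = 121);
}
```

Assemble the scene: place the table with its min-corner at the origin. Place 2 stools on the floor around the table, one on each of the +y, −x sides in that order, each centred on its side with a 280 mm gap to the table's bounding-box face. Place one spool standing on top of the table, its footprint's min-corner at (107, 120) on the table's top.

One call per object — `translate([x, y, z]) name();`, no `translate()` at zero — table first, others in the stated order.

table();
translate([168, 982, 0]) stool();
translate([-630, 188, 0]) stool();
translate([107, 120, 693]) spool();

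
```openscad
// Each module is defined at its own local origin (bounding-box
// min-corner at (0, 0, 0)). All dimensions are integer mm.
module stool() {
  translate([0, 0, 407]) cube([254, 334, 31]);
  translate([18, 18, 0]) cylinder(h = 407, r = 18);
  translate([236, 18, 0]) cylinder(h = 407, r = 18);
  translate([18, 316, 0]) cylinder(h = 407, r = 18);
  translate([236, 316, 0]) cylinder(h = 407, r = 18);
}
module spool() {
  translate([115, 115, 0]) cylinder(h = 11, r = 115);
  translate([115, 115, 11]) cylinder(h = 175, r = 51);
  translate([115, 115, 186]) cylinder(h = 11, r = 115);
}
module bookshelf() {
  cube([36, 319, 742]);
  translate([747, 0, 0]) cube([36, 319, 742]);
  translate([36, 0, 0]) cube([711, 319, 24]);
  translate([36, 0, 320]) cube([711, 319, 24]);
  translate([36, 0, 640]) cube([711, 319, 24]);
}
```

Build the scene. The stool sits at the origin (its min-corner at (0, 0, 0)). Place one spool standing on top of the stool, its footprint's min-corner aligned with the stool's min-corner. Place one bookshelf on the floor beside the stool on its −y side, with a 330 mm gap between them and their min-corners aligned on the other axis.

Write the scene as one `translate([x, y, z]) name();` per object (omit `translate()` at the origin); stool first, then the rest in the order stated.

stool();
translate([0, 0, 438]) spool();
translate([0, -649, 0]) bookshelf();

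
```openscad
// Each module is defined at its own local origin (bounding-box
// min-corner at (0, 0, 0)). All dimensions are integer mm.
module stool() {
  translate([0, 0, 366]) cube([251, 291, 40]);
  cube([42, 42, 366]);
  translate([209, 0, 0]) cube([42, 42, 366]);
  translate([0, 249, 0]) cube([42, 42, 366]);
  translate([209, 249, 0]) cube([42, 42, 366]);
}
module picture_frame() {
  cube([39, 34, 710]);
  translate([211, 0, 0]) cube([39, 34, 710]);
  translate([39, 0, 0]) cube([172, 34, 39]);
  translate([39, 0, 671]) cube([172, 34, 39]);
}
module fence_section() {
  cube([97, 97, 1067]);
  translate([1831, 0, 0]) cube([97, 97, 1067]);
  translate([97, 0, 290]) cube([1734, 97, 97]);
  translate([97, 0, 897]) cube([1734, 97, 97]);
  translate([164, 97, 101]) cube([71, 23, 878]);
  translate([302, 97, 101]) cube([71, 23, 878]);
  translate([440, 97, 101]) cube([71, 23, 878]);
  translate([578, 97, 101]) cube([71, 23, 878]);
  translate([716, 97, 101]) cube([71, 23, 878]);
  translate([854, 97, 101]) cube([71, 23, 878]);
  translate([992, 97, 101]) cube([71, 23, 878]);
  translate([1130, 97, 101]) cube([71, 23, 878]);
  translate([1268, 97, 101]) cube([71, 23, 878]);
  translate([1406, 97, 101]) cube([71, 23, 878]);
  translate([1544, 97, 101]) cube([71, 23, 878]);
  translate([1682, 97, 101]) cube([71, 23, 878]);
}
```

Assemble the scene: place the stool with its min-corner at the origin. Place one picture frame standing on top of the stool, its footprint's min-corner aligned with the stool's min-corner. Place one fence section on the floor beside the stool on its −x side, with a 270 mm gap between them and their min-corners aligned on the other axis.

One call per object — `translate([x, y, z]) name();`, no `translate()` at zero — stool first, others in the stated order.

stool();
translate([0, 0, 406]) picture_frame();
translate([-2198, 0, 0]) fence_section();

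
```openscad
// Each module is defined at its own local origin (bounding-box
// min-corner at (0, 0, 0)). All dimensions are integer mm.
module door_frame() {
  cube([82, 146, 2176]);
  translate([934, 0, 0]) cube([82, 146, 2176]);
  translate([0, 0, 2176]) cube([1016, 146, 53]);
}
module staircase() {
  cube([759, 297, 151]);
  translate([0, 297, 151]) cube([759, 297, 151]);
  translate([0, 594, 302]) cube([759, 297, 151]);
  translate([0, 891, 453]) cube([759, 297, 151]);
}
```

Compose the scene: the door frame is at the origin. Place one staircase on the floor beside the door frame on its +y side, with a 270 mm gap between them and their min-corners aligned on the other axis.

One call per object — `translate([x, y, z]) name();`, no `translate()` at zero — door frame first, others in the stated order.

door_frame();
translate([0, 416, 0]) staircase();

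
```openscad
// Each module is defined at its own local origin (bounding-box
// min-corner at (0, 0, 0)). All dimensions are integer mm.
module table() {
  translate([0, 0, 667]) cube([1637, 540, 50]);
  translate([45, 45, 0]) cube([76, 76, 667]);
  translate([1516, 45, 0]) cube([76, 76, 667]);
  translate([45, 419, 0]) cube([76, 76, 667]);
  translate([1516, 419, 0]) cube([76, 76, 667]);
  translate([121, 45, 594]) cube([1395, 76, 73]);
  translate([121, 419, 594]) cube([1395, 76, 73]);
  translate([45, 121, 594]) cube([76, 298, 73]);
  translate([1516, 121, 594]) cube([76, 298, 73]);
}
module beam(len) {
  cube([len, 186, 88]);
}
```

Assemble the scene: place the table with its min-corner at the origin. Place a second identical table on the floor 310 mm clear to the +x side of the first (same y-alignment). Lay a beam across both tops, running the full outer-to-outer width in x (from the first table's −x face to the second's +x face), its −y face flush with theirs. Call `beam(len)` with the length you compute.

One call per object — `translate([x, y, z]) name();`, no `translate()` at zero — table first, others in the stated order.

table();
translate([1947, 0, 0]) table();
translate([0, 0, 717]) beam(3584);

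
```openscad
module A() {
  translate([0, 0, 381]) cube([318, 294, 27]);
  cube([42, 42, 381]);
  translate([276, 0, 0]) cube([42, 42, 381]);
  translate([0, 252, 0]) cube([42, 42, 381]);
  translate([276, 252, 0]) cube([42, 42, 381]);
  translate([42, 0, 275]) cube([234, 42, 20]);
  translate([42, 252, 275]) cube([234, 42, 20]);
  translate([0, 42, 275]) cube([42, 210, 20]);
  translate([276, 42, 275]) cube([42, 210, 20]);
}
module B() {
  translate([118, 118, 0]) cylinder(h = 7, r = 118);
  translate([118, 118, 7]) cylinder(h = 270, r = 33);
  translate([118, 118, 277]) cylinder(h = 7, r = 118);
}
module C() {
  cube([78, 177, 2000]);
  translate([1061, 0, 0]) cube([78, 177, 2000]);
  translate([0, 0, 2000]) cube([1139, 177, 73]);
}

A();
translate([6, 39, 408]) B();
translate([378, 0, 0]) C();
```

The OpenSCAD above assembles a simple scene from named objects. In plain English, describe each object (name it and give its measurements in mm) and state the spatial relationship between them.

A is a simple wooden stool: a rectangular seat 318 mm (x) by 294 mm (y), 27 mm thick, top face at z = 408 mm, on four square legs, each 42×42 mm in cross-section. The legs rest on z = 0, each flush with a corner of the seat. Four stretchers, 42 mm wide and 20 mm tall, connect adjacent legs with their undersides at z = 275 mm, each running between the inner faces of the legs it joins and aligned with the legs' outer faces on the other axis.

B is a spool: two coaxial disc flanges of radius 118 mm and thickness 7 mm, joined by a core cylinder of radius 33 mm and height 270 mm. The lower flange rests on z = 0 and the three cylinders share a vertical axis.

C is a rectangular door frame: two vertical jambs of 78×177 mm section, 2000 mm tall, with a clear opening 983 mm wide between their inner faces. A header 73 mm tall and 177 mm deep lies on top of the jambs and spans the full outside width.

The spool is on top of the stool. The door frame is on the floor beside the stool on its +x side.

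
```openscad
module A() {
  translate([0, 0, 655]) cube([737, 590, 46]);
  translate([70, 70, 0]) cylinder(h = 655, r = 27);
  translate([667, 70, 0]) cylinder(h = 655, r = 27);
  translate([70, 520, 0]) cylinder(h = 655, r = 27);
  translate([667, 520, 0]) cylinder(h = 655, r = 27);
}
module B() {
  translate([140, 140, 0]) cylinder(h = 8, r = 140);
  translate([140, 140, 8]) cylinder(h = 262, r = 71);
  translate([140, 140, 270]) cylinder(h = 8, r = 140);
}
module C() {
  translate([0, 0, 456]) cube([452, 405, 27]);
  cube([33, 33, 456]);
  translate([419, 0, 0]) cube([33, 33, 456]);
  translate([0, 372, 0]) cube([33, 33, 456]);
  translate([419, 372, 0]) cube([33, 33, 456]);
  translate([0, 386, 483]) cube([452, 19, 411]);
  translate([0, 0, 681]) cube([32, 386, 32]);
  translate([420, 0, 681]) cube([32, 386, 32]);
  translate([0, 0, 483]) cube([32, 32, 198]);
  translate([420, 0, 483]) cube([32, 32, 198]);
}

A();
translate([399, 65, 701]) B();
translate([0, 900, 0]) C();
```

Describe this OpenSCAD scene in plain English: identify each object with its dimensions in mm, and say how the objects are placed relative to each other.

A is a table: top 737 mm (x) × 590 mm (y), 46 mm thick, upper face at z = 701 mm, on four round legs of 54 mm diameter, each leg's bounding box inset 43 mm from the nearest pair of top edges, running from z = 0 to the bottom of the top.

B is a spool: two coaxial disc flanges of radius 140 mm and thickness 8 mm, joined by a core cylinder of radius 71 mm and height 262 mm. The lower flange rests on z = 0 and the three cylinders share a vertical axis.

C is a chair. The seat is a 452×405×27 mm slab with its top at z = 483 mm, on four 33×33 mm corner legs (flush with the seat edges, standing on z = 0). A flat backrest 19 mm thick, 411 mm tall, spans the full seat width and rises from the seat top along its +y edge, rear face flush with the rear of the seat. Two armrests of 32×32 mm section run along each side from the seat's front edge to the front of the backrest, top faces 230 mm above the seat top and outer faces flush with the seat's x-edges; a 32×32 mm post under the front of each armrest stands on the seat at the front corner.

The spool is on top of the table. The chair is on the floor beside the table on its +y side.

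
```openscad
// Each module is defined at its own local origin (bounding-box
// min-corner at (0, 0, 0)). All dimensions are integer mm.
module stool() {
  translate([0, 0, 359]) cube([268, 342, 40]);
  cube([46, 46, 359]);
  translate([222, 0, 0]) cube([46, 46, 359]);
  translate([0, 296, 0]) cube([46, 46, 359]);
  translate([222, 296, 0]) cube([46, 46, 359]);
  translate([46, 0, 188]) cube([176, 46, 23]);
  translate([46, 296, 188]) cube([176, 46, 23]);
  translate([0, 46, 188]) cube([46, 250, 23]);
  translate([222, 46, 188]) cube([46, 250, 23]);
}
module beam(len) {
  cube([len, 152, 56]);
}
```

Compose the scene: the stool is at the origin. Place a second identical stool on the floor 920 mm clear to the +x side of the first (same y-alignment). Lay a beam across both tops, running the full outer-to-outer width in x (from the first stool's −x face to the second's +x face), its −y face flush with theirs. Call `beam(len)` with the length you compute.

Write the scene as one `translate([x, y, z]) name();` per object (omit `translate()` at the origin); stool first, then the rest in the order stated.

stool();
translate([1188, 0, 0]) stool();
translate([0, 0, 399]) beam(1456);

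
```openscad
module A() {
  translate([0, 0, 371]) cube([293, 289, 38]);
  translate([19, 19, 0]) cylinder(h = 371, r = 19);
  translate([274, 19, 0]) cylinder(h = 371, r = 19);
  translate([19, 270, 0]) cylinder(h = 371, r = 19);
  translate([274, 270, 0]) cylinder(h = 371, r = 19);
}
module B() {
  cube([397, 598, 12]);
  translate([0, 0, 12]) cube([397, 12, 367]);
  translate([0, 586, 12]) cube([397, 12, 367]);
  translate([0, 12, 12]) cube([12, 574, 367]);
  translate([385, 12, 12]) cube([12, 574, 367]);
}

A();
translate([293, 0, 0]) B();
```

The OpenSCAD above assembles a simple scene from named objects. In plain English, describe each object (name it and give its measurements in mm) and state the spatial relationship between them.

A is a simple wooden stool: a rectangular seat 293 mm (x) by 289 mm (y), 38 mm thick, top face at z = 409 mm, on four round legs, each 38 mm in diameter. The legs rest on z = 0, each leg's axis is inset half a diameter from the nearest pair of seat edges (so the leg's bounding box is flush with the corner).

B is an open-topped rectangular box: outside dimensions 397×598×379 mm, with a uniform wall and base thickness of 12 mm. The base is a full 397×598 slab on the floor; four walls sit on top of the base. The front and back walls (the −y and +y sides) span the full width; the two side walls fit between them.

The open box is against the stool's +x side, with their −y faces flush.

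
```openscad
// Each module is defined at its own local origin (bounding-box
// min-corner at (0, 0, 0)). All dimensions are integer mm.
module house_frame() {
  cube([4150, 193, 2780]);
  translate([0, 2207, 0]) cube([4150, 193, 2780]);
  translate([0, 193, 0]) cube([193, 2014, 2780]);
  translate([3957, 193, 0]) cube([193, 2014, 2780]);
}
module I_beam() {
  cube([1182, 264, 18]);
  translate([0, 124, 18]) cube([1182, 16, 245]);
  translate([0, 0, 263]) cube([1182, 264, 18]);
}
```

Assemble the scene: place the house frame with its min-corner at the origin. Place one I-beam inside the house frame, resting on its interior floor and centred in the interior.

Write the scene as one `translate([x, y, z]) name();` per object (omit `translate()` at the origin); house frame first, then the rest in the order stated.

house_frame();
translate([1484, 1068, 0]) I_beam();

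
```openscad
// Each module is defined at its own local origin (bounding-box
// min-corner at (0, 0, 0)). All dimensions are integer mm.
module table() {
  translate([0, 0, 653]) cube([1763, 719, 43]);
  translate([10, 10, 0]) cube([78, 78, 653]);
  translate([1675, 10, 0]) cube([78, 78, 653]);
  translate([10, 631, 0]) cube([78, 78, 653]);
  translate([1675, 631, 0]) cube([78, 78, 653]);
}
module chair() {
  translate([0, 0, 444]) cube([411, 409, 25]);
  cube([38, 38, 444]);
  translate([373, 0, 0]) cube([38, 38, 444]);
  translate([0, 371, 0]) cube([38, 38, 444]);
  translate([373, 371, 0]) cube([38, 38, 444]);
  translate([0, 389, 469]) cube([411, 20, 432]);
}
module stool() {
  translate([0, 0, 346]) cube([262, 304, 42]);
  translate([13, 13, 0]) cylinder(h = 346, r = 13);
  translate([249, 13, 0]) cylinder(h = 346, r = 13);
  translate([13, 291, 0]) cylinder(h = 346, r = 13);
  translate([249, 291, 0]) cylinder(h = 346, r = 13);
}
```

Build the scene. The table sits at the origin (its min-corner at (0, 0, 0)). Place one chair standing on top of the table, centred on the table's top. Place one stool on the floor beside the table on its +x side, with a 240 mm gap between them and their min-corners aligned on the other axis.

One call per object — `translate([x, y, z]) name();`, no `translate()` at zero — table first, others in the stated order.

table();
translate([676, 155, 696]) chair();
translate([2003, 0, 0]) stool();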